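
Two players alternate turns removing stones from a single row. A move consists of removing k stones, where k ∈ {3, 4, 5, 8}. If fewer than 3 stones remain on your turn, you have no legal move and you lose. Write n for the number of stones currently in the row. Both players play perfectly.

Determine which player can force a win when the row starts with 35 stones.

Compute win/loss labels from the base case upward. A position with no move is L. Any other position is W if it can reach an L in one move, else L.
n=0: no move → L
n=1: no move → L
n=2: no move → L
n=3: W (go to 0, an L position)
n=4: W (go to 1, an L position)
n=5: W (go to 2, an L position)
n=6: W (go to 2, an L position)
n=7: W (go to 2, an L position)
n=8: W (go to 0, an L position)
n=9: W (go to 1, an L position)
n=10: W (go to 2, an L position)
n=11: L (options 8(W), 7(W), 6(W), 3(W) are all W)
n=12: L (options 9(W), 8(W), 7(W), 4(W) are all W)
n=13: L (options 10(W), 9(W), 8(W), 5(W) are all W)
n=14: W (go to 11, an L position)
n=15: W (go to 12, an L position)
n=16: W (go to 13, an L position)
n=17: W (go to 13, an L position)
n=18: W (go to 13, an L position)
n=19: W (go to 11, an L position)
n=20: W (go to 12, an L position)
n=21: W (go to 13, an L position)
n=22: L (options 19(W), 18(W), 17(W), 14(W) are all W)
n=23: L (options 20(W), 19(W), 18(W), 15(W) are all W)
n=24: L (options 21(W), 20(W), 19(W), 16(W) are all W)
n=25: W (go to 22, an L position)
n=26: W (go to 23, an L position)
n=27: W (go to 24, an L position)
n=28: W (go to 24, an L position)
n=29: W (go to 24, an L position)
n=30: W (go to 22, an L position)
n=31: W (go to 23, an L position)
n=32: W (go to 24, an L position)
n=33: L (options 30(W), 29(W), 28(W), 25(W) are all W)
n=34: L (options 31(W), 30(W), 29(W), 26(W) are all W)
n=35: L (options 32(W), 31(W), 30(W), 27(W) are all W)
The starting position 35 is L: whatever the player to move does, the opponent receives a W position.

The second player wins.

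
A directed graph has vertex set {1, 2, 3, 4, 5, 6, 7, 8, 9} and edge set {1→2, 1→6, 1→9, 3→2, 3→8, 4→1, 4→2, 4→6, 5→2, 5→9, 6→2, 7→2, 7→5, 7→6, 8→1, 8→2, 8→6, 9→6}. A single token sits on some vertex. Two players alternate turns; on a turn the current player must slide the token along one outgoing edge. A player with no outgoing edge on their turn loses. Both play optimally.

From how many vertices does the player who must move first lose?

Work bottom-up. With no move the player to move loses. Otherwise the position is W if at least one move leads to an L position for the opponent, and L if every move leads to a W.
Every edge goes from a vertex to one that appears earlier in the order 2, 6, 9, 1, 8, 4, 5, 7, 3, so processing vertices in that order labels each vertex after all of its successors.
2: no outgoing edge → L
6: can move to 2, which is L ⇒ W
9: the only move is to 6(W), a W ⇒ L
1: can move to 9, which is L ⇒ W
8: can move to 2, which is L ⇒ W
4: can move to 2, which is L ⇒ W
5: can move to 9, which is L ⇒ W
7: can move to 2, which is L ⇒ W
3: can move to 2, which is L ⇒ W
The L vertices are 2, 9; that is 2 in all.

2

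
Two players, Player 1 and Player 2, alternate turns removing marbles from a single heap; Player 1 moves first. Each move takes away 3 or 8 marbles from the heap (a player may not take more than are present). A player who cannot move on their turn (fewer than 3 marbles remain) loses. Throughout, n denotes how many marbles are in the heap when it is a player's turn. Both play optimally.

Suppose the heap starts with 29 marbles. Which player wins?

Player 2 wins.

Compute win/loss labels from the base case upward. A position with no move is L. Any other position is W if it can reach an L in one move, else L.
n=0: no move → L
n=1: no move → L
n=2: no move → L
n=3: reaches L-position 0 → W
n=4: reaches L-position 1 → W
n=5: reaches L-position 2 → W
n=6: only reaches 3(W), which is W → L
n=7: only reaches 4(W), which is W → L
n=8: reaches L-position 0 → W
n=9: reaches L-position 6 → W
n=10: reaches L-position 7 → W
n=11: only reaches 8(W), 3(W), all W → L
n=12: only reaches 9(W), 4(W), all W → L
n=13: only reaches 10(W), 5(W), all W → L
n=14: reaches L-position 11 → W
n=15: reaches L-position 12 → W
n=16: reaches L-position 13 → W
n=17: only reaches 14(W), 9(W), all W → L
n=18: only reaches 15(W), 10(W), all W → L
n=19: reaches L-position 11 → W
n=20: reaches L-position 17 → W
n=21: reaches L-position 18 → W
n=22: only reaches 19(W), 14(W), all W → L
n=23: only reaches 20(W), 15(W), all W → L
n=24: only reaches 21(W), 16(W), all W → L
n=25: reaches L-position 22 → W
n=26: reaches L-position 23 → W
n=27: reaches L-position 24 → W
n=28: only reaches 25(W), 20(W), all W → L
n=29: only reaches 26(W), 21(W), all W → L
Every move from 29 reaches a W position, so the mover loses.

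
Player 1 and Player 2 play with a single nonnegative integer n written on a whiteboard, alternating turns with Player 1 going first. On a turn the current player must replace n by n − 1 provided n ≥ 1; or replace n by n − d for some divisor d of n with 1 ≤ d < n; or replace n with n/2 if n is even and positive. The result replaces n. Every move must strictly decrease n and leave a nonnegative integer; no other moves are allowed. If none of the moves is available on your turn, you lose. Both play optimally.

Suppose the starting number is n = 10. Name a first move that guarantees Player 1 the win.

Move to 5.

Compute win/loss labels from the base case upward. A position with no move is L. Any other position is W if it can reach an L in one move, else L.
n=0: no move → L
n=1: reaches L-position 0 → W
n=2: only reaches 1(W), which is W → L
n=3: reaches L-position 2 → W
n=4: reaches L-position 2 → W
n=5: only reaches 4(W), which is W → L
n=6: reaches L-position 5 → W
n=7: only reaches 6(W), which is W → L
n=8: reaches L-position 7 → W
n=9: only reaches 6(W), 8(W), all W → L
n=10: reaches L-position 5 → W
From 10, the L positions reachable in one move are: 5, 9. Any move reaching one of these is winning.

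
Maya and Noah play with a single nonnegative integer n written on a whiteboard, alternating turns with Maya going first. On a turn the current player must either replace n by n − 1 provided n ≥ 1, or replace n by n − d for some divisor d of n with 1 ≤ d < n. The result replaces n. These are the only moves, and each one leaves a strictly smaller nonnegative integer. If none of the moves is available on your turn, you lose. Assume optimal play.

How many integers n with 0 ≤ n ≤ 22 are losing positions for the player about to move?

Label each position W (a win for the player to move) or L (a loss). A position with no legal move is L; any other position is W exactly when some move reaches an L, and L when every move reaches a W.
n=0: no move → L
n=1: reaches L-position 0 → W
n=2: only reaches 1(W), which is W → L
n=3: reaches L-position 2 → W
n=4: reaches L-position 2 → W
n=5: only reaches 4(W), which is W → L
n=6: reaches L-position 5 → W
n=7: only reaches 6(W), which is W → L
n=8: reaches L-position 7 → W
n=9: only reaches 6(W), 8(W), all W → L
n=10: reaches L-position 5 → W
n=11: only reaches 10(W), which is W → L
n=12: reaches L-position 9 → W
n=13: only reaches 12(W), which is W → L
n=14: reaches L-position 7 → W
n=15: only reaches 10(W), 12(W), 14(W), all W → L
n=16: reaches L-position 15 → W
n=17: only reaches 16(W), which is W → L
n=18: reaches L-position 9 → W
n=19: only reaches 18(W), which is W → L
n=20: reaches L-position 15 → W
n=21: only reaches 14(W), 18(W), 20(W), all W → L
n=22: reaches L-position 11 → W
L entries with 0 ≤ n ≤ 22: n = 0, 2, 5, 7, 9, 11, 13, 15, 17, 19, 21; that makes 11.

11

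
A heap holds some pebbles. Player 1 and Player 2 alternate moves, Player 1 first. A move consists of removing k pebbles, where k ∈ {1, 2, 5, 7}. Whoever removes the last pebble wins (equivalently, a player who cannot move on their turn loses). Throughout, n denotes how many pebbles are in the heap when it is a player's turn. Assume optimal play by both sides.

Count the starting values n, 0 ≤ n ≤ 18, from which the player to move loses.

7

Build the W/L table. Terminal = L. A non-terminal position is W if it has a move to some L; otherwise it is L.
n=0: no move → L
n=1: reaches L-position 0 → W
n=2: reaches L-position 0 → W
n=3: only reaches 2(W), 1(W), all W → L
n=4: reaches L-position 3 → W
n=5: reaches L-position 3 → W
n=6: only reaches 5(W), 4(W), 1(W), all W → L
n=7: reaches L-position 6 → W
n=8: reaches L-position 6 → W
n=9: only reaches 8(W), 7(W), 4(W), 2(W), all W → L
n=10: reaches L-position 9 → W
n=11: reaches L-position 9 → W
n=12: only reaches 11(W), 10(W), 7(W), 5(W), all W → L
n=13: reaches L-position 12 → W
n=14: reaches L-position 12 → W
n=15: only reaches 14(W), 13(W), 10(W), 8(W), all W → L
n=16: reaches L-position 15 → W
n=17: reaches L-position 15 → W
n=18: only reaches 17(W), 16(W), 13(W), 11(W), all W → L
L entries with 0 ≤ n ≤ 18: n = 0, 3, 6, 9, 12, 15, 18; that makes 7.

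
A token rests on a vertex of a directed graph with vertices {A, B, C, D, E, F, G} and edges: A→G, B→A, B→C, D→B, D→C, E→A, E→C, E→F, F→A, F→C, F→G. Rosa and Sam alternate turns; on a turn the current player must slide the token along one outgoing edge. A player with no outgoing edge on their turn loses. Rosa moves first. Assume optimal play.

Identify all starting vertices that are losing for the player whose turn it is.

C, G

Work bottom-up. With no move the player to move loses. Otherwise the position is W if at least one move leads to an L position for the opponent, and L if every move leads to a W.
Every edge goes from a vertex to one that appears earlier in the order C, G, A, F, E, B, D, so processing vertices in that order labels each vertex after all of its successors.
C: no outgoing edge → L
G: no outgoing edge → L
A: →G(L), so W
F: →G(L), so W
E: →C(L), so W
B: →C(L), so W
D: →C(L), so W
The losing starting vertices are exactly the entries labelled L in this table (2 of them).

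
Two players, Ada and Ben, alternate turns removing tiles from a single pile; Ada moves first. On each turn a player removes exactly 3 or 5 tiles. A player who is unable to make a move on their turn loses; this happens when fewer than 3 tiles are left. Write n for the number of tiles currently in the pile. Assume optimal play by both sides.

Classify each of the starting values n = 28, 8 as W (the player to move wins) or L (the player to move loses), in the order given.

28: W, 8: L

Work bottom-up. With no move the player to move loses. Otherwise the position is W if at least one move leads to an L position for the opponent, and L if every move leads to a W.
n=0: no move → L
n=1: no move → L
n=2: no move → L
n=3: reaches L-position 0 → W
n=4: reaches L-position 1 → W
n=5: reaches L-position 2 → W
n=6: reaches L-position 1 → W
n=7: reaches L-position 2 → W
n=8: only reaches 5(W), 3(W), all W → L
n=9: only reaches 6(W), 4(W), all W → L
n=10: only reaches 7(W), 5(W), all W → L
n=11: reaches L-position 8 → W
n=12: reaches L-position 9 → W
n=13: reaches L-position 10 → W
n=14: reaches L-position 9 → W
n=15: reaches L-position 10 → W
n=16: only reaches 13(W), 11(W), all W → L
n=17: only reaches 14(W), 12(W), all W → L
n=18: only reaches 15(W), 13(W), all W → L
n=19: reaches L-position 16 → W
n=20: reaches L-position 17 → W
n=21: reaches L-position 18 → W
n=22: reaches L-position 17 → W
n=23: reaches L-position 18 → W
n=24: only reaches 21(W), 19(W), all W → L
n=25: only reaches 22(W), 20(W), all W → L
n=26: only reaches 23(W), 21(W), all W → L
n=27: reaches L-position 24 → W
n=28: reaches L-position 25 → W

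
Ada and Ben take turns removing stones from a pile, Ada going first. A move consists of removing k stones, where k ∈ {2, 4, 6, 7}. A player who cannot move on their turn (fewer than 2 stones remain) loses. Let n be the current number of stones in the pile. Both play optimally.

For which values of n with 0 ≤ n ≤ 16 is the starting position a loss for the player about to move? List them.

Compute win/loss labels from the base case upward. A position with no move is L. Any other position is W if it can reach an L in one move, else L.
n=0: no move → L
n=1: no move → L
n=2: reaches L-position 0 → W
n=3: reaches L-position 1 → W
n=4: reaches L-position 0 → W
n=5: reaches L-position 1 → W
n=6: reaches L-position 0 → W
n=7: reaches L-position 1 → W
n=8: reaches L-position 1 → W
n=9: only reaches 7(W), 5(W), 3(W), 2(W), all W → L
n=10: only reaches 8(W), 6(W), 4(W), 3(W), all W → L
n=11: reaches L-position 9 → W
n=12: reaches L-position 10 → W
n=13: reaches L-position 9 → W
n=14: reaches L-position 10 → W
n=15: reaches L-position 9 → W
n=16: reaches L-position 10 → W
The losing starting values of n are exactly the entries labelled L in this table (4 of them).

0, 1, 9, 10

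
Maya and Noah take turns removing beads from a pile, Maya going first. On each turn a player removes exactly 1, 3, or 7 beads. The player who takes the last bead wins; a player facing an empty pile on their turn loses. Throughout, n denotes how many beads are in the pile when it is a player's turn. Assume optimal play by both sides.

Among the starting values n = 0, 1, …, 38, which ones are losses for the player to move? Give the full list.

0, 2, 4, 6, 8, 10, 12, 14, 16, 18, 20, 22, 24, 26, 28, 30, 32, 34, 36, 38

Positions with no move are L. A position that does have a move is losing for the player to move precisely when every available move leads to a winning position for the opponent. Fill in the labels:
n=0: no move → L
n=1: can move to 0, which is L ⇒ W
n=2: the only move is to 1(W), a W ⇒ L
n=3: can move to 2, which is L ⇒ W
n=4: moves to 3(W), 1(W); every one is W ⇒ L
n=5: can move to 4, which is L ⇒ W
n=6: moves to 5(W), 3(W); every one is W ⇒ L
n=7: can move to 6, which is L ⇒ W
n=8: moves to 7(W), 5(W), 1(W); every one is W ⇒ L
n=9: can move to 8, which is L ⇒ W
n=10: moves to 9(W), 7(W), 3(W); every one is W ⇒ L
n=11: can move to 10, which is L ⇒ W
n=12: moves to 11(W), 9(W), 5(W); every one is W ⇒ L
n=13: can move to 12, which is L ⇒ W
n=14: moves to 13(W), 11(W), 7(W); every one is W ⇒ L
n=15: can move to 14, which is L ⇒ W
n=16: moves to 15(W), 13(W), 9(W); every one is W ⇒ L
n=17: can move to 16, which is L ⇒ W
n=18: moves to 17(W), 15(W), 11(W); every one is W ⇒ L
n=19: can move to 18, which is L ⇒ W
n=20: moves to 19(W), 17(W), 13(W); every one is W ⇒ L
n=21: can move to 20, which is L ⇒ W
n=22: moves to 21(W), 19(W), 15(W); every one is W ⇒ L
n=23: can move to 22, which is L ⇒ W
n=24: moves to 23(W), 21(W), 17(W); every one is W ⇒ L
n=25: can move to 24, which is L ⇒ W
n=26: moves to 25(W), 23(W), 19(W); every one is W ⇒ L
n=27: can move to 26, which is L ⇒ W
n=28: moves to 27(W), 25(W), 21(W); every one is W ⇒ L
n=29: can move to 28, which is L ⇒ W
n=30: moves to 29(W), 27(W), 23(W); every one is W ⇒ L
n=31: can move to 30, which is L ⇒ W
n=32: moves to 31(W), 29(W), 25(W); every one is W ⇒ L
n=33: can move to 32, which is L ⇒ W
n=34: moves to 33(W), 31(W), 27(W); every one is W ⇒ L
n=35: can move to 34, which is L ⇒ W
n=36: moves to 35(W), 33(W), 29(W); every one is W ⇒ L
n=37: can move to 36, which is L ⇒ W
n=38: moves to 37(W), 35(W), 31(W); every one is W ⇒ L
Reading off the rows marked L gives the requested list; there are 20 such values of n.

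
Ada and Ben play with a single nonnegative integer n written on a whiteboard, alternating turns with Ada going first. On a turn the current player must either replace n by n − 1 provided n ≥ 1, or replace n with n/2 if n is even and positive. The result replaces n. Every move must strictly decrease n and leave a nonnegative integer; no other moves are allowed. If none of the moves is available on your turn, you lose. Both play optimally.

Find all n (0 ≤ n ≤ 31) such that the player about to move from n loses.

Positions with no move are L. A position that does have a move is losing for the player to move precisely when every available move leads to a winning position for the opponent. Fill in the labels:
n=0: no move → L
n=1: can move to 0, which is L ⇒ W
n=2: the only move is to 1(W), a W ⇒ L
n=3: can move to 2, which is L ⇒ W
n=4: can move to 2, which is L ⇒ W
n=5: the only move is to 4(W), a W ⇒ L
n=6: can move to 5, which is L ⇒ W
n=7: the only move is to 6(W), a W ⇒ L
n=8: can move to 7, which is L ⇒ W
n=9: the only move is to 8(W), a W ⇒ L
n=10: can move to 5, which is L ⇒ W
n=11: the only move is to 10(W), a W ⇒ L
n=12: can move to 11, which is L ⇒ W
n=13: the only move is to 12(W), a W ⇒ L
n=14: can move to 7, which is L ⇒ W
n=15: the only move is to 14(W), a W ⇒ L
n=16: can move to 15, which is L ⇒ W
n=17: the only move is to 16(W), a W ⇒ L
n=18: can move to 9, which is L ⇒ W
n=19: the only move is to 18(W), a W ⇒ L
n=20: can move to 19, which is L ⇒ W
n=21: the only move is to 20(W), a W ⇒ L
n=22: can move to 11, which is L ⇒ W
n=23: the only move is to 22(W), a W ⇒ L
n=24: can move to 23, which is L ⇒ W
n=25: the only move is to 24(W), a W ⇒ L
n=26: can move to 13, which is L ⇒ W
n=27: the only move is to 26(W), a W ⇒ L
n=28: can move to 27, which is L ⇒ W
n=29: the only move is to 28(W), a W ⇒ L
n=30: can move to 15, which is L ⇒ W
n=31: the only move is to 30(W), a W ⇒ L
Reading off the rows marked L gives the requested list; there are 16 such values of n.

0, 2, 5, 7, 9, 11, 13, 15, 17, 19, 21, 23, 25, 27, 29, 31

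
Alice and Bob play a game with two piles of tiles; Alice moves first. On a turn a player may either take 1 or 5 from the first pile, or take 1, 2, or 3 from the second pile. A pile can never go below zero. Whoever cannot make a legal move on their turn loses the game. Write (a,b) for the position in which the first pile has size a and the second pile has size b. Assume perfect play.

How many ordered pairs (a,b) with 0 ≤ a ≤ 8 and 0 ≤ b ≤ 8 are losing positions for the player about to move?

Label each position W (a win for the player to move) or L (a loss). A position with no legal move is L; any other position is W exactly when some move reaches an L, and L when every move reaches a W.
Every move lowers a or b (never raises either), so fill the grid row by row in increasing a, and left to right within a row: each cell's successors are then already labelled.
      b=0  b=1  b=2  b=3  b=4  b=5  b=6  b=7  b=8
a=0:    L    W    W    W    L    W    W    W    L
a=1:    W    L    W    W    W    L    W    W    W
a=2:    L    W    W    W    L    W    W    W    L
a=3:    W    L    W    W    W    L    W    W    W
a=4:    L    W    W    W    L    W    W    W    L
a=5:    W    L    W    W    W    L    W    W    W
a=6:    L    W    W    W    L    W    W    W    L
a=7:    W    L    W    W    W    L    W    W    W
a=8:    L    W    W    W    L    W    W    W    L
Cells with no legal move (terminal, hence L): (0,0).
The remaining L cells, each justified by listing all of its moves:
(0,4): moves to (0,3)(W), (0,2)(W), (0,1)(W); every one is W ⇒ L
(0,8): moves to (0,7)(W), (0,6)(W), (0,5)(W); every one is W ⇒ L
(1,1): moves to (0,1)(W), (1,0)(W); every one is W ⇒ L
(1,5): moves to (0,5)(W), (1,4)(W), (1,3)(W), (1,2)(W); every one is W ⇒ L
(2,0): the only move is to (1,0)(W), a W ⇒ L
(2,4): moves to (1,4)(W), (2,3)(W), (2,2)(W), (2,1)(W); every one is W ⇒ L
(2,8): moves to (1,8)(W), (2,7)(W), (2,6)(W), (2,5)(W); every one is W ⇒ L
(3,1): moves to (2,1)(W), (3,0)(W); every one is W ⇒ L
(3,5): moves to (2,5)(W), (3,4)(W), (3,3)(W), (3,2)(W); every one is W ⇒ L
(4,0): the only move is to (3,0)(W), a W ⇒ L
(4,4): moves to (3,4)(W), (4,3)(W), (4,2)(W), (4,1)(W); every one is W ⇒ L
(4,8): moves to (3,8)(W), (4,7)(W), (4,6)(W), (4,5)(W); every one is W ⇒ L
(5,1): moves to (4,1)(W), (0,1)(W), (5,0)(W); every one is W ⇒ L
(5,5): moves to (4,5)(W), (0,5)(W), (5,4)(W), (5,3)(W), (5,2)(W); every one is W ⇒ L
(6,0): moves to (5,0)(W), (1,0)(W); every one is W ⇒ L
(6,4): moves to (5,4)(W), (1,4)(W), (6,3)(W), (6,2)(W), (6,1)(W); every one is W ⇒ L
(6,8): moves to (5,8)(W), (1,8)(W), (6,7)(W), (6,6)(W), (6,5)(W); every one is W ⇒ L
(7,1): moves to (6,1)(W), (2,1)(W), (7,0)(W); every one is W ⇒ L
(7,5): moves to (6,5)(W), (2,5)(W), (7,4)(W), (7,3)(W), (7,2)(W); every one is W ⇒ L
(8,0): moves to (7,0)(W), (3,0)(W); every one is W ⇒ L
(8,4): moves to (7,4)(W), (3,4)(W), (8,3)(W), (8,2)(W), (8,1)(W); every one is W ⇒ L
(8,8): moves to (7,8)(W), (3,8)(W), (8,7)(W), (8,6)(W), (8,5)(W); every one is W ⇒ L
Every other cell has at least one move into one of the L cells above, so it is W.
L cells per row: a=0: 3, a=1: 2, a=2: 3, a=3: 2, a=4: 3, a=5: 2, a=6: 3, a=7: 2, a=8: 3; total 23.

23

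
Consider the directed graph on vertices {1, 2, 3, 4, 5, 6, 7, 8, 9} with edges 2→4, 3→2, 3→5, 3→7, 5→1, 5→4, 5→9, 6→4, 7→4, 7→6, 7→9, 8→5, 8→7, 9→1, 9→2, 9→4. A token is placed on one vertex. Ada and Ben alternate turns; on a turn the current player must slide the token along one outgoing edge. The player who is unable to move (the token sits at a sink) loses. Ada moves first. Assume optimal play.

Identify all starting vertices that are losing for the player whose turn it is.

Classify positions by backward induction: terminal positions (no move available) are L. From any other position, the mover wins iff some move reaches an L.
Every edge goes from a vertex to one that appears earlier in the order 1, 4, 2, 6, 9, 7, 5, 8, 3, so processing vertices in that order labels each vertex after all of its successors.
1: no outgoing edge → L
4: no outgoing edge → L
2: →4(L), so W
6: →4(L), so W
9: →4(L), so W
7: →4(L), so W
5: →4(L), so W
8: →5(W), 7(W) — all W, so L
3: →5(W), 7(W), 2(W) — all W, so L
The losing starting vertices are exactly the entries labelled L in this table (4 of them).

1, 3, 4, 8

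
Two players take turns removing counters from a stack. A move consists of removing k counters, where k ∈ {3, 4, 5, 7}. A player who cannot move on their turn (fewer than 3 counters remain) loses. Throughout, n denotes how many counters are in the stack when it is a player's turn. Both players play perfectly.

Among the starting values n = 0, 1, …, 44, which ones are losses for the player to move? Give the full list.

Label each position W (a win for the player to move) or L (a loss). A position with no legal move is L; any other position is W exactly when some move reaches an L, and L when every move reaches a W.
n=0: no move → L
n=1: no move → L
n=2: no move → L
n=3: W (go to 0, an L position)
n=4: W (go to 1, an L position)
n=5: W (go to 2, an L position)
n=6: W (go to 2, an L position)
n=7: W (go to 2, an L position)
n=8: W (go to 1, an L position)
n=9: W (go to 2, an L position)
n=10: L (options 7(W), 6(W), 5(W), 3(W) are all W)
n=11: L (options 8(W), 7(W), 6(W), 4(W) are all W)
n=12: L (options 9(W), 8(W), 7(W), 5(W) are all W)
n=13: W (go to 10, an L position)
n=14: W (go to 11, an L position)
n=15: W (go to 12, an L position)
n=16: W (go to 12, an L position)
n=17: W (go to 12, an L position)
n=18: W (go to 11, an L position)
n=19: W (go to 12, an L position)
n=20: L (options 17(W), 16(W), 15(W), 13(W) are all W)
n=21: L (options 18(W), 17(W), 16(W), 14(W) are all W)
n=22: L (options 19(W), 18(W), 17(W), 15(W) are all W)
n=23: W (go to 20, an L position)
n=24: W (go to 21, an L position)
n=25: W (go to 22, an L position)
n=26: W (go to 22, an L position)
n=27: W (go to 22, an L position)
n=28: W (go to 21, an L position)
n=29: W (go to 22, an L position)
n=30: L (options 27(W), 26(W), 25(W), 23(W) are all W)
n=31: L (options 28(W), 27(W), 26(W), 24(W) are all W)
n=32: L (options 29(W), 28(W), 27(W), 25(W) are all W)
n=33: W (go to 30, an L position)
n=34: W (go to 31, an L position)
n=35: W (go to 32, an L position)
n=36: W (go to 32, an L position)
n=37: W (go to 32, an L position)
n=38: W (go to 31, an L position)
n=39: W (go to 32, an L position)
n=40: L (options 37(W), 36(W), 35(W), 33(W) are all W)
n=41: L (options 38(W), 37(W), 36(W), 34(W) are all W)
n=42: L (options 39(W), 38(W), 37(W), 35(W) are all W)
n=43: W (go to 40, an L position)
n=44: W (go to 41, an L position)
Reading off the rows marked L gives the requested list; there are 15 such values of n.

0, 1, 2, 10, 11, 12, 20, 21, 22, 30, 31, 32, 40, 41, 42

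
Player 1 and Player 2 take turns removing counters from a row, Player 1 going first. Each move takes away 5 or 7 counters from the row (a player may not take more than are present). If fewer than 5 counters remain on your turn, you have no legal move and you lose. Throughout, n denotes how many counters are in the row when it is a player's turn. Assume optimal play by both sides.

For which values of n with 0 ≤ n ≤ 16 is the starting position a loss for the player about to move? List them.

Build the W/L table. Terminal = L. A non-terminal position is W if it has a move to some L; otherwise it is L.
n=0: no move → L
n=1: no move → L
n=2: no move → L
n=3: no move → L
n=4: no move → L
n=5: can move to 0, which is L ⇒ W
n=6: can move to 1, which is L ⇒ W
n=7: can move to 2, which is L ⇒ W
n=8: can move to 3, which is L ⇒ W
n=9: can move to 4, which is L ⇒ W
n=10: can move to 3, which is L ⇒ W
n=11: can move to 4, which is L ⇒ W
n=12: moves to 7(W), 5(W); every one is W ⇒ L
n=13: moves to 8(W), 6(W); every one is W ⇒ L
n=14: moves to 9(W), 7(W); every one is W ⇒ L
n=15: moves to 10(W), 8(W); every one is W ⇒ L
n=16: moves to 11(W), 9(W); every one is W ⇒ L
Reading off the rows marked L gives the requested list; there are 10 such values of n.

0, 1, 2, 3, 4, 12, 13, 14, 15, 16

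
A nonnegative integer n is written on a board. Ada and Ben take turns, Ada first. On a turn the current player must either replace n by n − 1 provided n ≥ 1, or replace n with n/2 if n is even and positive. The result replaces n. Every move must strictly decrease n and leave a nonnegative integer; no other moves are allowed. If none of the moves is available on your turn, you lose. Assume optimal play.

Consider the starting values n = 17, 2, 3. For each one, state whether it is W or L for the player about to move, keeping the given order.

17: L, 2: L, 3: W

Build the W/L table. Terminal = L. A non-terminal position is W if it has a move to some L; otherwise it is L.
n=0: no move → L
n=1: W (go to 0, an L position)
n=2: L (sole option 1(W) is W)
n=3: W (go to 2, an L position)
n=4: W (go to 2, an L position)
n=5: L (sole option 4(W) is W)
n=6: W (go to 5, an L position)
n=7: L (sole option 6(W) is W)
n=8: W (go to 7, an L position)
n=9: L (sole option 8(W) is W)
n=10: W (go to 5, an L position)
n=11: L (sole option 10(W) is W)
n=12: W (go to 11, an L position)
n=13: L (sole option 12(W) is W)
n=14: W (go to 7, an L position)
n=15: L (sole option 14(W) is W)
n=16: W (go to 15, an L position)
n=17: L (sole option 16(W) is W)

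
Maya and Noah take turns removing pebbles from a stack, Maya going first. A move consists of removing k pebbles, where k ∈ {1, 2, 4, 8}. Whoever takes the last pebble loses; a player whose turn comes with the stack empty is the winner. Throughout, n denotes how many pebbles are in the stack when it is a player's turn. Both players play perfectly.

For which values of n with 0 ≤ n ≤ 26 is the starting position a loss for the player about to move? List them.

Classify positions by backward induction: terminal positions (no move available) are W. From any other position, the mover wins iff some move reaches an L.
n=0: no move; the opponent has just taken the last pebble and therefore loses → W
n=1: →0(W) only, which is W, so L
n=2: →1(L), so W
n=3: →1(L), so W
n=4: →3(W), 2(W), 0(W) — all W, so L
n=5: →4(L), so W
n=6: →4(L), so W
n=7: →6(W), 5(W), 3(W) — all W, so L
n=8: →7(L), so W
n=9: →7(L), so W
n=10: →9(W), 8(W), 6(W), 2(W) — all W, so L
n=11: →10(L), so W
n=12: →10(L), so W
n=13: →12(W), 11(W), 9(W), 5(W) — all W, so L
n=14: →13(L), so W
n=15: →13(L), so W
n=16: →15(W), 14(W), 12(W), 8(W) — all W, so L
n=17: →16(L), so W
n=18: →16(L), so W
n=19: →18(W), 17(W), 15(W), 11(W) — all W, so L
n=20: →19(L), so W
n=21: →19(L), so W
n=22: →21(W), 20(W), 18(W), 14(W) — all W, so L
n=23: →22(L), so W
n=24: →22(L), so W
n=25: →24(W), 23(W), 21(W), 17(W) — all W, so L
n=26: →25(L), so W
Reading off the rows marked L gives the requested list; there are 9 such values of n.

1, 4, 7, 10, 13, 16, 19, 22, 25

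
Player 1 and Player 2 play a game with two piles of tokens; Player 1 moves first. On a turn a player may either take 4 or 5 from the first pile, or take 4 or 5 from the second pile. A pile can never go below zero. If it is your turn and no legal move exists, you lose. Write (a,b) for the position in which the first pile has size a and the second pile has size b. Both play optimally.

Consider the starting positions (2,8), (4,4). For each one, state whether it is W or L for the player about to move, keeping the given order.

(2,8): W, (4,4): L

Label each position W (a win for the player to move) or L (a loss). A position with no legal move is L; any other position is W exactly when some move reaches an L, and L when every move reaches a W.
No move ever increases a pile, so every position that can arise here has a ≤ 4 and b ≤ 8; it is enough to label the cells with 0 ≤ a ≤ 4 and 0 ≤ b ≤ 8.
Every move lowers a or b (never raises either), so fill the grid row by row in increasing a, and left to right within a row: each cell's successors are then already labelled.
      b=0  b=1  b=2  b=3  b=4  b=5  b=6  b=7  b=8
a=0:    L    L    L    L    W    W    W    W    W
a=1:    L    L    L    L    W    W    W    W    W
a=2:    L    L    L    L    W    W    W    W    W
a=3:    L    L    L    L    W    W    W    W    W
a=4:    W    W    W    W    L    L    L    L    W
Cells with no legal move (terminal, hence L): (0,0), (0,1), (0,2), (0,3), (1,0), (1,1), (1,2), (1,3), (2,0), (2,1), (2,2), (2,3), (3,0), (3,1), (3,2), (3,3).
The remaining L cells, each justified by listing all of its moves:
(4,4): L (options (0,4)(W), (4,0)(W) are all W)
(4,5): L (options (0,5)(W), (4,1)(W), (4,0)(W) are all W)
(4,6): L (options (0,6)(W), (4,2)(W), (4,1)(W) are all W)
(4,7): L (options (0,7)(W), (4,3)(W), (4,2)(W) are all W)
Every other cell has at least one move into one of the L cells above, so it is W.
(2,8): the move to (2,3) reaches an L cell, so W
(4,4): one of the L cells justified above, so L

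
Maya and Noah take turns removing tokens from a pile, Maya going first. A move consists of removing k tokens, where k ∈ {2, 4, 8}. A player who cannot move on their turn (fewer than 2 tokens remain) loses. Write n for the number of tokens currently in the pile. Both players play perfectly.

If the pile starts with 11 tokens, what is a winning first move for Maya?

Classify positions by backward induction: terminal positions (no move available) are L. From any other position, the mover wins iff some move reaches an L.
n=0: no move → L
n=1: no move → L
n=2: W (go to 0, an L position)
n=3: W (go to 1, an L position)
n=4: W (go to 0, an L position)
n=5: W (go to 1, an L position)
n=6: L (options 4(W), 2(W) are all W)
n=7: L (options 5(W), 3(W) are all W)
n=8: W (go to 6, an L position)
n=9: W (go to 7, an L position)
n=10: W (go to 6, an L position)
n=11: W (go to 7, an L position)
From 11, the L positions reachable in one move are: 7.

Remove 4, leaving 7.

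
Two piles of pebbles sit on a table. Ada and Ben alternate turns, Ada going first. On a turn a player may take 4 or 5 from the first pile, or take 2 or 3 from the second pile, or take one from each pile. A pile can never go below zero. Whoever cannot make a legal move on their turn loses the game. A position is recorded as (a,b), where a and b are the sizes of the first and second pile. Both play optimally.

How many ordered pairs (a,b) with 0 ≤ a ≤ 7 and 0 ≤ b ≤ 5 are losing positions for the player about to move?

17

Classify positions by backward induction: terminal positions (no move available) are L. From any other position, the mover wins iff some move reaches an L.
Every move lowers a or b (never raises either), so fill the grid row by row in increasing a, and left to right within a row: each cell's successors are then already labelled.
      b=0  b=1  b=2  b=3  b=4  b=5
a=0:    L    L    W    W    W    L
a=1:    L    W    W    W    L    L
a=2:    L    W    W    W    L    W
a=3:    L    W    W    W    L    W
a=4:    W    W    L    L    W    W
a=5:    W    W    L    W    W    W
a=6:    W    L    L    W    W    W
a=7:    W    L    W    W    W    L
Cells with no legal move (terminal, hence L): (0,0), (0,1), (1,0), (2,0), (3,0).
The remaining L cells, each justified by listing all of its moves:
(0,5): moves to (0,3)(W), (0,2)(W); every one is W ⇒ L
(1,4): moves to (1,2)(W), (1,1)(W), (0,3)(W); every one is W ⇒ L
(1,5): moves to (1,3)(W), (1,2)(W), (0,4)(W); every one is W ⇒ L
(2,4): moves to (2,2)(W), (2,1)(W), (1,3)(W); every one is W ⇒ L
(3,4): moves to (3,2)(W), (3,1)(W), (2,3)(W); every one is W ⇒ L
(4,2): moves to (0,2)(W), (4,0)(W), (3,1)(W); every one is W ⇒ L
(4,3): moves to (0,3)(W), (4,1)(W), (4,0)(W), (3,2)(W); every one is W ⇒ L
(5,2): moves to (1,2)(W), (0,2)(W), (5,0)(W), (4,1)(W); every one is W ⇒ L
(6,1): moves to (2,1)(W), (1,1)(W), (5,0)(W); every one is W ⇒ L
(6,2): moves to (2,2)(W), (1,2)(W), (6,0)(W), (5,1)(W); every one is W ⇒ L
(7,1): moves to (3,1)(W), (2,1)(W), (6,0)(W); every one is W ⇒ L
(7,5): moves to (3,5)(W), (2,5)(W), (7,3)(W), (7,2)(W), (6,4)(W); every one is W ⇒ L
Every other cell has at least one move into one of the L cells above, so it is W.
L cells per row: a=0: 3, a=1: 3, a=2: 2, a=3: 2, a=4: 2, a=5: 1, a=6: 2, a=7: 2; total 17.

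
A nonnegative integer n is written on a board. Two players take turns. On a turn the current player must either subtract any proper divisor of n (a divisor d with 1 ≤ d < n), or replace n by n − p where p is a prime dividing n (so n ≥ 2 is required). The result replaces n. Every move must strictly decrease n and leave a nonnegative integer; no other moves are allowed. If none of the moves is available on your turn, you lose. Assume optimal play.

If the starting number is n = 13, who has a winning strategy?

Compute win/loss labels from the base case upward. A position with no move is L. Any other position is W if it can reach an L in one move, else L.
n=0: no move → L
n=1: no move → L
n=2: can move to 0, which is L ⇒ W
n=3: can move to 0, which is L ⇒ W
n=4: moves to 2(W), 3(W); every one is W ⇒ L
n=5: can move to 0, which is L ⇒ W
n=6: can move to 4, which is L ⇒ W
n=7: can move to 0, which is L ⇒ W
n=8: can move to 4, which is L ⇒ W
n=9: moves to 6(W), 8(W); every one is W ⇒ L
n=10: can move to 9, which is L ⇒ W
n=11: can move to 0, which is L ⇒ W
n=12: can move to 9, which is L ⇒ W
n=13: can move to 0, which is L ⇒ W
The starting position 13 is W: the player to move should move to 0, handing over an L position.

The first player wins.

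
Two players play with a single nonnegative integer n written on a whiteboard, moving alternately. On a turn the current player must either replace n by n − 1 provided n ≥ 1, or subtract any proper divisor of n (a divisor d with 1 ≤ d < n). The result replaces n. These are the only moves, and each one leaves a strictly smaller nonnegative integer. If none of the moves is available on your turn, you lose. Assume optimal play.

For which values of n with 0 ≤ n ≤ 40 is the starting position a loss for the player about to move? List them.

0, 2, 5, 7, 9, 11, 13, 15, 17, 19, 21, 23, 25, 27, 29, 31, 33, 35, 37, 39

Work bottom-up. With no move the player to move loses. Otherwise the position is W if at least one move leads to an L position for the opponent, and L if every move leads to a W.
n=0: no move → L
n=1: →0(L), so W
n=2: →1(W) only, which is W, so L
n=3: →2(L), so W
n=4: →2(L), so W
n=5: →4(W) only, which is W, so L
n=6: →5(L), so W
n=7: →6(W) only, which is W, so L
n=8: →7(L), so W
n=9: →6(W), 8(W) — all W, so L
n=10: →5(L), so W
n=11: →10(W) only, which is W, so L
n=12: →9(L), so W
n=13: →12(W) only, which is W, so L
n=14: →7(L), so W
n=15: →10(W), 12(W), 14(W) — all W, so L
n=16: →15(L), so W
n=17: →16(W) only, which is W, so L
n=18: →9(L), so W
n=19: →18(W) only, which is W, so L
n=20: →15(L), so W
n=21: →14(W), 18(W), 20(W) — all W, so L
n=22: →11(L), so W
n=23: →22(W) only, which is W, so L
n=24: →21(L), so W
n=25: →20(W), 24(W) — all W, so L
n=26: →13(L), so W
n=27: →18(W), 24(W), 26(W) — all W, so L
n=28: →21(L), so W
n=29: →28(W) only, which is W, so L
n=30: →15(L), so W
n=31: →30(W) only, which is W, so L
n=32: →31(L), so W
n=33: →22(W), 30(W), 32(W) — all W, so L
n=34: →17(L), so W
n=35: →28(W), 30(W), 34(W) — all W, so L
n=36: →27(L), so W
n=37: →36(W) only, which is W, so L
n=38: →19(L), so W
n=39: →26(W), 36(W), 38(W) — all W, so L
n=40: →35(L), so W
Reading off the rows marked L gives the requested list; there are 20 such values of n.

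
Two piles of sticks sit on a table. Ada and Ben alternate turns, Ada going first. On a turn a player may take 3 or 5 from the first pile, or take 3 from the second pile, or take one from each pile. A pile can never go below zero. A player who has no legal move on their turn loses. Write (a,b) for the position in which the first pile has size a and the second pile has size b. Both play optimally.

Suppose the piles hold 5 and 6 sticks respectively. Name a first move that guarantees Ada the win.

Work bottom-up. With no move the player to move loses. Otherwise the position is W if at least one move leads to an L position for the opponent, and L if every move leads to a W.
No move ever increases a pile, so every position that can arise here has a ≤ 5 and b ≤ 6; it is enough to label the cells with 0 ≤ a ≤ 5 and 0 ≤ b ≤ 6.
Every move lowers a or b (never raises either), so fill the grid row by row in increasing a, and left to right within a row: each cell's successors are then already labelled.
      b=0  b=1  b=2  b=3  b=4  b=5  b=6
a=0:    L    L    L    W    W    W    L
a=1:    L    W    W    W    L    L    L
a=2:    L    W    L    W    L    W    W
a=3:    W    W    W    W    L    W    W
a=4:    W    L    L    L    W    W    W
a=5:    W    W    W    W    W    L    W
Cells with no legal move (terminal, hence L): (0,0), (0,1), (0,2), (1,0), (2,0).
The remaining L cells, each justified by listing all of its moves:
(0,6): only reaches (0,3)(W), which is W → L
(1,4): only reaches (1,1)(W), (0,3)(W), all W → L
(1,5): only reaches (1,2)(W), (0,4)(W), all W → L
(1,6): only reaches (1,3)(W), (0,5)(W), all W → L
(2,2): only reaches (1,1)(W), which is W → L
(2,4): only reaches (2,1)(W), (1,3)(W), all W → L
(3,4): only reaches (0,4)(W), (3,1)(W), (2,3)(W), all W → L
(4,1): only reaches (1,1)(W), (3,0)(W), all W → L
(4,2): only reaches (1,2)(W), (3,1)(W), all W → L
(4,3): only reaches (1,3)(W), (4,0)(W), (3,2)(W), all W → L
(5,5): only reaches (2,5)(W), (0,5)(W), (5,2)(W), (4,4)(W), all W → L
Every other cell has at least one move into one of the L cells above, so it is W.
From (5,6), the L positions reachable in one move are: (0,6).

Move to (0,6).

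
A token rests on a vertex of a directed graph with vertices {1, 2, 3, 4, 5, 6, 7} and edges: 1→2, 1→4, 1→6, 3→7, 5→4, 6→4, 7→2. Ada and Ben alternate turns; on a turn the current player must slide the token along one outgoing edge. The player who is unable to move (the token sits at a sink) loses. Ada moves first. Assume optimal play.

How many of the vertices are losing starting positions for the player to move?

3

Classify positions by backward induction: terminal positions (no move available) are L. From any other position, the mover wins iff some move reaches an L.
Every edge goes from a vertex to one that appears earlier in the order 4, 2, 5, 7, 6, 1, 3, so processing vertices in that order labels each vertex after all of its successors.
4: no outgoing edge → L
2: no outgoing edge → L
5: W (go to 4, an L position)
7: W (go to 2, an L position)
6: W (go to 4, an L position)
1: W (go to 2, an L position)
3: L (sole option 7(W) is W)
The L vertices are 2, 3, 4; that is 3 in all.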